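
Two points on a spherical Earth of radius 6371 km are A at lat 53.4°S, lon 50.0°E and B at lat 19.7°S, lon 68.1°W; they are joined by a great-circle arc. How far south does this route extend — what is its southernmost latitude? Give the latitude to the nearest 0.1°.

The great circle lies in the plane with unit normal n̂ = (p₁ × p₂)/|p₁ × p₂|.
Here n̂_z ≈ -0.495; the vertex latitude is φ_max = arccos|n̂_z| ≈ 60.3°.
Check via Clairaut: cos φ_max = |cos φ₁| · sin C = cos(53.4°)·sin(123.8°) ≈ 0.495, again giving ≈ 60.3°.

≈ 60.3°S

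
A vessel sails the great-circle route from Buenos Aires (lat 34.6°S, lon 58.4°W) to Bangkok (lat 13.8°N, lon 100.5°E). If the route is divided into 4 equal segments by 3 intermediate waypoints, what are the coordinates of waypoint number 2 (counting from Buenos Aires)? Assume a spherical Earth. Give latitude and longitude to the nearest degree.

Write both endpoints as unit vectors p₁, p₂ with components (cos φ cos λ, cos φ sin λ, sin φ).
The central angle between the endpoints is δ = arccos(p₁·p₂) ≈ 2.649 rad (151.8°).
Interpolate at f = 2/4 with slerp weights a = sin((1−f)δ)/sin δ ≈ 2.052, b = sin(fδ)/sin δ ≈ 2.052.
p = a·p₁ + b·p₂ ≈ (0.522, 0.521, -0.676); φ = arcsin(p_z) ≈ -42.51°, λ = atan2(p_y, p_x) ≈ 44.94°.

≈ lat 43°S, lon 45°E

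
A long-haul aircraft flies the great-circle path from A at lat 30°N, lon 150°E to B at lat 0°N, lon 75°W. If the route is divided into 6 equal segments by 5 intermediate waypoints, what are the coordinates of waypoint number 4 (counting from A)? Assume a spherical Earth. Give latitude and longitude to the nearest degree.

Write both endpoints as unit vectors p₁, p₂ with components (cos φ cos λ, cos φ sin λ, sin φ).
The central angle between the endpoints is δ = arccos(p₁·p₂) ≈ 2.230 rad (127.8°).
Interpolate at f = 4/6 with slerp weights a = sin((1−f)δ)/sin δ ≈ 0.856, b = sin(fδ)/sin δ ≈ 1.260.
p = a·p₁ + b·p₂ ≈ (-0.316, -0.847, 0.428); φ = arcsin(p_z) ≈ 25.34°, λ = atan2(p_y, p_x) ≈ -110.45°.

≈ lat 25°N, lon 110°W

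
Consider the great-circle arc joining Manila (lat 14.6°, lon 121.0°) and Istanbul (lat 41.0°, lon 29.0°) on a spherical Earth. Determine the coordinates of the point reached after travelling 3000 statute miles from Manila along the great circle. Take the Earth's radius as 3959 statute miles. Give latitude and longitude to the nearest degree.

Convert each endpoint to a unit vector on the sphere (x = cos φ cos λ, y = cos φ sin λ, z = sin φ).
The central angle between the endpoints is δ = arccos(p₁·p₂) ≈ 1.430 rad (82.0°). The total great-circle distance is δ·R ≈ 1.430 × 3959 ≈ 5663 mi, so the target fraction is f = 3000/5663 ≈ 0.530.
Interpolate at f ≈ 0.530 with slerp weights a = sin((1−f)δ)/sin δ ≈ 0.629, b = sin(fδ)/sin δ ≈ 0.694.
p = a·p₁ + b·p₂ ≈ (0.145, 0.776, 0.614); φ = arcsin(p_z) ≈ 37.88°, λ = atan2(p_y, p_x) ≈ 79.45°.

≈ lat 38°, lon 79°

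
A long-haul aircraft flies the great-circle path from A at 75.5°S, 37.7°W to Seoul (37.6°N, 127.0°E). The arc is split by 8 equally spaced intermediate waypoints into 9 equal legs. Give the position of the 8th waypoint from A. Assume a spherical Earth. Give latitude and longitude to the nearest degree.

≈ 22°N, 125°E

From cos δ = sin φ₁ sin φ₂ + cos φ₁ cos φ₂ cos Δλ, the central angle is δ ≈ 2.469 rad (141.4°).
Interpolate at f = 8/9 with slerp weights a = sin((1−f)δ)/sin δ ≈ 0.435, b = sin(fδ)/sin δ ≈ 1.303.
p = a·p₁ + b·p₂ ≈ (-0.535, 0.758, 0.374); φ = arcsin(p_z) ≈ 21.96°, λ = atan2(p_y, p_x) ≈ 125.23°.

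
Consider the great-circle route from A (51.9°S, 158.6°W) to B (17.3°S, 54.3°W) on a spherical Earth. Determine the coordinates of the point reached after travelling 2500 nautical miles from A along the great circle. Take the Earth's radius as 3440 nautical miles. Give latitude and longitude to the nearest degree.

≈ (48°S, 92°W)

From cos δ = sin φ₁ sin φ₂ + cos φ₁ cos φ₂ cos Δλ, the central angle is δ ≈ 1.482 rad (84.9°). The total great-circle distance is δ·R ≈ 1.482 × 3440 ≈ 5099 nmi, so the target fraction is f = 2500/5099 ≈ 0.490.
Interpolate at f ≈ 0.490 with slerp weights a = sin((1−f)δ)/sin δ ≈ 0.688, b = sin(fδ)/sin δ ≈ 0.667.
p = a·p₁ + b·p₂ ≈ (-0.024, -0.672, -0.740); φ = arcsin(p_z) ≈ -47.73°, λ = atan2(p_y, p_x) ≈ -92.03°.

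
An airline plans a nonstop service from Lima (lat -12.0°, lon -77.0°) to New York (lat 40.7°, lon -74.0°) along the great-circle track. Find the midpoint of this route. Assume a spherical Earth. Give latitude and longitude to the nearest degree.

Write both endpoints as unit vectors p₁, p₂ with components (cos φ cos λ, cos φ sin λ, sin φ).
The central angle between the endpoints is δ = arccos(p₁·p₂) ≈ 0.921 rad (52.8°).
Interpolate at f = 1/2 with slerp weights a = sin((1−f)δ)/sin δ ≈ 0.558, b = sin(fδ)/sin δ ≈ 0.558.
p = a·p₁ + b·p₂ ≈ (0.239, -0.939, 0.248); φ = arcsin(p_z) ≈ 14.35°, λ = atan2(p_y, p_x) ≈ -75.69°.

≈ lat 14°, lon -76°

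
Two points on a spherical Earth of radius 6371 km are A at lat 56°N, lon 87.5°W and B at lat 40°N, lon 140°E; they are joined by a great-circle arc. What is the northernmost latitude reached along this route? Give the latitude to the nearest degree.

≈ 71°N

The great circle lies in the plane with unit normal n̂ = (p₁ × p₂)/|p₁ × p₂|.
Here n̂_z ≈ -0.326; the vertex latitude is φ_max = arccos|n̂_z| ≈ 71.0°.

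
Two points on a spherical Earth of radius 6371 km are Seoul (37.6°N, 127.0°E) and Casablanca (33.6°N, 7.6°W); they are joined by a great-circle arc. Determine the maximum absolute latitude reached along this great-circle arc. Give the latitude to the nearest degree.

The great circle lies in the plane with unit normal n̂ = (p₁ × p₂)/|p₁ × p₂|.
Here n̂_z ≈ -0.474; the vertex latitude is φ_max = arccos|n̂_z| ≈ 61.7°.
Check via Clairaut: cos φ_max = |cos φ₁| · sin C = cos(37.6°)·sin(36.7°) ≈ 0.474, again giving ≈ 61.7°.

≈ 62°N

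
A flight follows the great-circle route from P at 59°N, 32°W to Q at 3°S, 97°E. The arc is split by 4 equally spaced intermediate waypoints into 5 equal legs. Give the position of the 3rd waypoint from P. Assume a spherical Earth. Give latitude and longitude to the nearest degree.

Write both endpoints as unit vectors p₁, p₂ with components (cos φ cos λ, cos φ sin λ, sin φ).
The central angle between the endpoints is δ = arccos(p₁·p₂) ≈ 1.948 rad (111.6°).
Interpolate at f = 3/5 with slerp weights a = sin((1−f)δ)/sin δ ≈ 0.756, b = sin(fδ)/sin δ ≈ 0.990.
p = a·p₁ + b·p₂ ≈ (0.210, 0.775, 0.596); φ = arcsin(p_z) ≈ 36.60°, λ = atan2(p_y, p_x) ≈ 74.86°.

≈ 37°N, 75°E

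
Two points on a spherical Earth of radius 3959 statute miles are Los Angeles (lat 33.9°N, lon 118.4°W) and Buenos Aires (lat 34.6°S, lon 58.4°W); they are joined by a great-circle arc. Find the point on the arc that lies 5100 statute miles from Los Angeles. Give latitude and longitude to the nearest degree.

≈ lat 24°S, lon 70°W

Write both endpoints as unit vectors p₁, p₂ with components (cos φ cos λ, cos φ sin λ, sin φ).
The central angle between the endpoints is δ = arccos(p₁·p₂) ≈ 1.546 rad (88.6°). The total great-circle distance is δ·R ≈ 1.546 × 3959 ≈ 6120 mi, so the target fraction is f = 5100/6120 ≈ 0.833.
Interpolate at f ≈ 0.833 with slerp weights a = sin((1−f)δ)/sin δ ≈ 0.255, b = sin(fδ)/sin δ ≈ 0.961.
p = a·p₁ + b·p₂ ≈ (0.314, -0.860, -0.403); φ = arcsin(p_z) ≈ -23.78°, λ = atan2(p_y, p_x) ≈ -69.95°.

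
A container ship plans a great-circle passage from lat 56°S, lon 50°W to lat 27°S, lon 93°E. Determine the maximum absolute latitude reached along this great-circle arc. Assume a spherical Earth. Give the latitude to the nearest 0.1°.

≈ 72.5°S

The great circle lies in the plane with unit normal n̂ = (p₁ × p₂)/|p₁ × p₂|.
Here n̂_z ≈ +0.300; the vertex latitude is φ_max = arccos|n̂_z| ≈ 72.5°.
Check via Clairaut: cos φ_max = |cos φ₁| · sin C = cos(56.0°)·sin(147.6°) ≈ 0.300, again giving ≈ 72.5°.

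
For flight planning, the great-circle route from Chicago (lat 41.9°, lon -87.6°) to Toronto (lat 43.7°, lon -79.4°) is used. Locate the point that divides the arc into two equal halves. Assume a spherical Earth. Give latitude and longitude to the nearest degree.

≈ lat 43°, lon -84°

From cos δ = sin φ₁ sin φ₂ + cos φ₁ cos φ₂ cos Δλ, the central angle is δ ≈ 0.110 rad (6.3°).
Interpolate at f = 1/2 with slerp weights a = sin((1−f)δ)/sin δ ≈ 0.501, b = sin(fδ)/sin δ ≈ 0.501.
p = a·p₁ + b·p₂ ≈ (0.082, -0.728, 0.680); φ = arcsin(p_z) ≈ 42.87°, λ = atan2(p_y, p_x) ≈ -83.56°.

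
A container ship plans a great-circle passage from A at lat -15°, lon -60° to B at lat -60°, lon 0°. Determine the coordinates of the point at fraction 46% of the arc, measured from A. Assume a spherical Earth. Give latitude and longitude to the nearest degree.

≈ lat -39°, lon -42°

The haversine formula gives a central angle δ ≈ 1.086 rad (62.2°) between the endpoints.
Interpolate at f = 0.46 with slerp weights a = sin((1−f)δ)/sin δ ≈ 0.626, b = sin(fδ)/sin δ ≈ 0.542.
p = a·p₁ + b·p₂ ≈ (0.573, -0.523, -0.631); φ = arcsin(p_z) ≈ -39.11°, λ = atan2(p_y, p_x) ≈ -42.41°.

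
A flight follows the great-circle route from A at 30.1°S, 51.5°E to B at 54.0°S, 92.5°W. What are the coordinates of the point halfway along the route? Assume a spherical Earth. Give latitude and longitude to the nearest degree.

Write both endpoints as unit vectors p₁, p₂ with components (cos φ cos λ, cos φ sin λ, sin φ).
The central angle between the endpoints is δ = arccos(p₁·p₂) ≈ 1.576 rad (90.3°).
Interpolate at f = 1/2 with slerp weights a = sin((1−f)δ)/sin δ ≈ 0.709, b = sin(fδ)/sin δ ≈ 0.709.
p = a·p₁ + b·p₂ ≈ (0.364, 0.064, -0.929); φ = arcsin(p_z) ≈ -68.33°, λ = atan2(p_y, p_x) ≈ 9.94°.

≈ 68°S, 10°E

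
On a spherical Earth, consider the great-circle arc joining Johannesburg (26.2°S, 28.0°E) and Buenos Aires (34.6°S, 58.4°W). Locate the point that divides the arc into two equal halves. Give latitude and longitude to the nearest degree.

From cos δ = sin φ₁ sin φ₂ + cos φ₁ cos φ₂ cos Δλ, the central angle is δ ≈ 1.269 rad (72.7°).
Interpolate at f = 1/2 with slerp weights a = sin((1−f)δ)/sin δ ≈ 0.621, b = sin(fδ)/sin δ ≈ 0.621.
p = a·p₁ + b·p₂ ≈ (0.760, -0.174, -0.627); φ = arcsin(p_z) ≈ -38.81°, λ = atan2(p_y, p_x) ≈ -12.88°.

≈ (39°S, 13°W)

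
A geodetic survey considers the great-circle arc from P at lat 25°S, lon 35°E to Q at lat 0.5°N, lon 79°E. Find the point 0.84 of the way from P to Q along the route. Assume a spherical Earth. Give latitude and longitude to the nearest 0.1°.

From cos δ = sin φ₁ sin φ₂ + cos φ₁ cos φ₂ cos Δλ, the central angle is δ ≈ 0.866 rad (49.6°).
Interpolate at f = 0.84 with slerp weights a = sin((1−f)δ)/sin δ ≈ 0.181, b = sin(fδ)/sin δ ≈ 0.873.
p = a·p₁ + b·p₂ ≈ (0.301, 0.951, -0.069); φ = arcsin(p_z) ≈ -3.96°, λ = atan2(p_y, p_x) ≈ 72.43°.

≈ lat 4.0°S, lon 72.4°E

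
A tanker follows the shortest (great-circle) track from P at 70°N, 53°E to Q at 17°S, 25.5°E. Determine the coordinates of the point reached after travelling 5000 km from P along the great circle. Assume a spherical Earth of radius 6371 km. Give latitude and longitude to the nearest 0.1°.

≈ 26.6°N, 32.6°E

Convert each endpoint to a unit vector on the sphere (x = cos φ cos λ, y = cos φ sin λ, z = sin φ).
The central angle between the endpoints is δ = arccos(p₁·p₂) ≈ 1.555 rad (89.1°). The total great-circle distance is δ·R ≈ 1.555 × 6371 ≈ 9910 km, so the target fraction is f = 5000/9910 ≈ 0.505.
Interpolate at f ≈ 0.505 with slerp weights a = sin((1−f)δ)/sin δ ≈ 0.697, b = sin(fδ)/sin δ ≈ 0.707.
p = a·p₁ + b·p₂ ≈ (0.753, 0.481, 0.448); φ = arcsin(p_z) ≈ 26.62°, λ = atan2(p_y, p_x) ≈ 32.57°.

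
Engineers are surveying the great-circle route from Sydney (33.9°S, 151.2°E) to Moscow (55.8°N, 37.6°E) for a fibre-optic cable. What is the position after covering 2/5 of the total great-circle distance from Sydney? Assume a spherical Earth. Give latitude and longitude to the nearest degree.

≈ 8°N, 119°E

Convert each endpoint to a unit vector on the sphere (x = cos φ cos λ, y = cos φ sin λ, z = sin φ).
The central angle between the endpoints is δ = arccos(p₁·p₂) ≈ 2.276 rad (130.4°).
Interpolate at f = 2/5 with slerp weights a = sin((1−f)δ)/sin δ ≈ 1.285, b = sin(fδ)/sin δ ≈ 1.037.
p = a·p₁ + b·p₂ ≈ (-0.473, 0.870, 0.141); φ = arcsin(p_z) ≈ 8.09°, λ = atan2(p_y, p_x) ≈ 118.55°.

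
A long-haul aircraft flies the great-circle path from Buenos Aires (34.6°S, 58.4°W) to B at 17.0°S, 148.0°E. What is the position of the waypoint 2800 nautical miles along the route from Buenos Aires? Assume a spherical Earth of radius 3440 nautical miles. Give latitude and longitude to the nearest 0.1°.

From cos δ = sin φ₁ sin φ₂ + cos φ₁ cos φ₂ cos Δλ, the central angle is δ ≈ 2.140 rad (122.6°). The total great-circle distance is δ·R ≈ 2.140 × 3440 ≈ 7362 nmi, so the target fraction is f = 2800/7362 ≈ 0.380.
Interpolate at f ≈ 0.380 with slerp weights a = sin((1−f)δ)/sin δ ≈ 1.152, b = sin(fδ)/sin δ ≈ 0.863.
p = a·p₁ + b·p₂ ≈ (-0.203, -0.370, -0.906); φ = arcsin(p_z) ≈ -65.02°, λ = atan2(p_y, p_x) ≈ -118.76°.

≈ 65.0°S, 118.8°W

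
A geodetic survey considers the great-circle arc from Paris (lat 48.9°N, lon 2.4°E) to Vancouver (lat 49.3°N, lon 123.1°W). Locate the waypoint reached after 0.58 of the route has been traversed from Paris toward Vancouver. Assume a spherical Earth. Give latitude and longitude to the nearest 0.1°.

Write both endpoints as unit vectors p₁, p₂ with components (cos φ cos λ, cos φ sin λ, sin φ).
The central angle between the endpoints is δ = arccos(p₁·p₂) ≈ 1.243 rad (71.2°).
Interpolate at f = 0.58 with slerp weights a = sin((1−f)δ)/sin δ ≈ 0.527, b = sin(fδ)/sin δ ≈ 0.697.
p = a·p₁ + b·p₂ ≈ (0.098, -0.366, 0.925); φ = arcsin(p_z) ≈ 67.72°, λ = atan2(p_y, p_x) ≈ -75.08°.

≈ lat 67.7°N, lon 75.1°W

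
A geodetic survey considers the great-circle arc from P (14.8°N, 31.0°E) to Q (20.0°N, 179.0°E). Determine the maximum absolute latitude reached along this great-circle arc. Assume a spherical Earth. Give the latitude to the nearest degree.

≈ 49°N

The great circle lies in the plane with unit normal n̂ = (p₁ × p₂)/|p₁ × p₂|.
Here n̂_z ≈ +0.659; the vertex latitude is φ_max = arccos|n̂_z| ≈ 48.8°.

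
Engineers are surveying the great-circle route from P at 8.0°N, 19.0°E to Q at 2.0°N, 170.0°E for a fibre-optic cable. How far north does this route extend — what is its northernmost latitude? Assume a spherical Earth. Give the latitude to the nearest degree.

≈ 20°N

The great circle lies in the plane with unit normal n̂ = (p₁ × p₂)/|p₁ × p₂|.
Here n̂_z ≈ +0.942; the vertex latitude is φ_max = arccos|n̂_z| ≈ 19.5°.
Check via Clairaut: cos φ_max = |cos φ₁| · sin C = cos(8.0°)·sin(72.1°) ≈ 0.942, again giving ≈ 19.5°.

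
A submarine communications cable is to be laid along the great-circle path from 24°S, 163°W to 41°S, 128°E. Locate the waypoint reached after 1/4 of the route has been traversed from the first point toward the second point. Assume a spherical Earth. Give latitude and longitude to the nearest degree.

≈ 32°S, 177°W

Write both endpoints as unit vectors p₁, p₂ with components (cos φ cos λ, cos φ sin λ, sin φ).
The central angle between the endpoints is δ = arccos(p₁·p₂) ≈ 1.031 rad (59.1°).
Interpolate at f = 1/4 with slerp weights a = sin((1−f)δ)/sin δ ≈ 0.814, b = sin(fδ)/sin δ ≈ 0.297.
p = a·p₁ + b·p₂ ≈ (-0.849, -0.041, -0.526); φ = arcsin(p_z) ≈ -31.74°, λ = atan2(p_y, p_x) ≈ -177.25°.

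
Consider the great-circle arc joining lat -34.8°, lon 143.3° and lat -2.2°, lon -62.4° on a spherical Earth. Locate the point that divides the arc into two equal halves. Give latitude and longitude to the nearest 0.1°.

≈ lat -54.1°, lon -116.3°

Write both endpoints as unit vectors p₁, p₂ with components (cos φ cos λ, cos φ sin λ, sin φ).
The central angle between the endpoints is δ = arccos(p₁·p₂) ≈ 2.371 rad (135.8°).
Interpolate at f = 1/2 with slerp weights a = sin((1−f)δ)/sin δ ≈ 1.330, b = sin(fδ)/sin δ ≈ 1.330.
p = a·p₁ + b·p₂ ≈ (-0.260, -0.525, -0.810); φ = arcsin(p_z) ≈ -54.12°, λ = atan2(p_y, p_x) ≈ -116.33°.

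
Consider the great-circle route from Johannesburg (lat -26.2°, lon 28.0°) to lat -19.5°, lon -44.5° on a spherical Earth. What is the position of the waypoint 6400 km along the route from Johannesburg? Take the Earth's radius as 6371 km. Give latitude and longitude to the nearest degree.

Convert each endpoint to a unit vector on the sphere (x = cos φ cos λ, y = cos φ sin λ, z = sin φ).
The central angle between the endpoints is δ = arccos(p₁·p₂) ≈ 1.157 rad (66.3°). The total great-circle distance is δ·R ≈ 1.157 × 6371 ≈ 7374 km, so the target fraction is f = 6400/7374 ≈ 0.868.
Interpolate at f ≈ 0.868 with slerp weights a = sin((1−f)δ)/sin δ ≈ 0.166, b = sin(fδ)/sin δ ≈ 0.922.
p = a·p₁ + b·p₂ ≈ (0.751, -0.539, -0.381); φ = arcsin(p_z) ≈ -22.40°, λ = atan2(p_y, p_x) ≈ -35.65°.

≈ lat -22°, lon -36°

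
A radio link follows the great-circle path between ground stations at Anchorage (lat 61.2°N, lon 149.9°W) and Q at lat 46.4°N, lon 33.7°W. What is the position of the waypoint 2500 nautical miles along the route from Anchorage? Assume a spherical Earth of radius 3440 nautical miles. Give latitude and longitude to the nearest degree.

From cos δ = sin φ₁ sin φ₂ + cos φ₁ cos φ₂ cos Δλ, the central angle is δ ≈ 1.061 rad (60.8°). The total great-circle distance is δ·R ≈ 1.061 × 3440 ≈ 3650 nmi, so the target fraction is f = 2500/3650 ≈ 0.685.
Interpolate at f ≈ 0.685 with slerp weights a = sin((1−f)δ)/sin δ ≈ 0.376, b = sin(fδ)/sin δ ≈ 0.761.
p = a·p₁ + b·p₂ ≈ (0.280, -0.382, 0.881); φ = arcsin(p_z) ≈ 61.72°, λ = atan2(p_y, p_x) ≈ -53.76°.

≈ lat 62°N, lon 54°W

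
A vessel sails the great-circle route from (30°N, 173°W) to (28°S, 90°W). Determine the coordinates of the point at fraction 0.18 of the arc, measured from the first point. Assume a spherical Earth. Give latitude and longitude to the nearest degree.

≈ (21°N, 156°W)

From cos δ = sin φ₁ sin φ₂ + cos φ₁ cos φ₂ cos Δλ, the central angle is δ ≈ 1.713 rad (98.1°).
Interpolate at f = 0.18 with slerp weights a = sin((1−f)δ)/sin δ ≈ 0.996, b = sin(fδ)/sin δ ≈ 0.307.
p = a·p₁ + b·p₂ ≈ (-0.856, -0.376, 0.354); φ = arcsin(p_z) ≈ 20.75°, λ = atan2(p_y, p_x) ≈ -156.31°.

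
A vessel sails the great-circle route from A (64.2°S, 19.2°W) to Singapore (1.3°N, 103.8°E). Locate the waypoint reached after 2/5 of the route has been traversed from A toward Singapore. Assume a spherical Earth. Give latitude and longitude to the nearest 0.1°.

≈ (54.5°S, 68.4°E)

From cos δ = sin φ₁ sin φ₂ + cos φ₁ cos φ₂ cos Δλ, the central angle is δ ≈ 1.831 rad (104.9°).
Interpolate at f = 2/5 with slerp weights a = sin((1−f)δ)/sin δ ≈ 0.922, b = sin(fδ)/sin δ ≈ 0.692.
p = a·p₁ + b·p₂ ≈ (0.214, 0.540, -0.814); φ = arcsin(p_z) ≈ -54.50°, λ = atan2(p_y, p_x) ≈ 68.40°.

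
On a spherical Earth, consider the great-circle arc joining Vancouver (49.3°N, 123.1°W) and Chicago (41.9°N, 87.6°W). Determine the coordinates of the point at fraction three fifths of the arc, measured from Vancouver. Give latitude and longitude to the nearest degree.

≈ (46°N, 101°W)

Write both endpoints as unit vectors p₁, p₂ with components (cos φ cos λ, cos φ sin λ, sin φ).
The central angle between the endpoints is δ = arccos(p₁·p₂) ≈ 0.448 rad (25.7°).
Interpolate at f = 3/5 with slerp weights a = sin((1−f)δ)/sin δ ≈ 0.411, b = sin(fδ)/sin δ ≈ 0.613.
p = a·p₁ + b·p₂ ≈ (-0.127, -0.681, 0.721); φ = arcsin(p_z) ≈ 46.17°, λ = atan2(p_y, p_x) ≈ -100.60°.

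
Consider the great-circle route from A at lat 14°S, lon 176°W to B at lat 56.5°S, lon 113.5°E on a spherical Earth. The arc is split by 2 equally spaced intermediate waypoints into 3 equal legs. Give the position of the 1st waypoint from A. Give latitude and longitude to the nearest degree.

≈ lat 32°S, lon 169°E

Convert each endpoint to a unit vector on the sphere (x = cos φ cos λ, y = cos φ sin λ, z = sin φ).
The central angle between the endpoints is δ = arccos(p₁·p₂) ≈ 1.180 rad (67.6°).
Interpolate at f = 1/3 with slerp weights a = sin((1−f)δ)/sin δ ≈ 0.766, b = sin(fδ)/sin δ ≈ 0.415.
p = a·p₁ + b·p₂ ≈ (-0.833, 0.158, -0.531); φ = arcsin(p_z) ≈ -32.07°, λ = atan2(p_y, p_x) ≈ 169.25°.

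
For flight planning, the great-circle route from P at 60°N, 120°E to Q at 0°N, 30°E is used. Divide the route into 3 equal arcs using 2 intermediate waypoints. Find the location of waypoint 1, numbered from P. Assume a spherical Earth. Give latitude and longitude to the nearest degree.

≈ 49°N, 71°E

Write both endpoints as unit vectors p₁, p₂ with components (cos φ cos λ, cos φ sin λ, sin φ).
The central angle between the endpoints is δ = arccos(p₁·p₂) ≈ 1.571 rad (90.0°).
Interpolate at f = 1/3 with slerp weights a = sin((1−f)δ)/sin δ ≈ 0.866, b = sin(fδ)/sin δ ≈ 0.500.
p = a·p₁ + b·p₂ ≈ (0.217, 0.625, 0.750); φ = arcsin(p_z) ≈ 48.59°, λ = atan2(p_y, p_x) ≈ 70.89°.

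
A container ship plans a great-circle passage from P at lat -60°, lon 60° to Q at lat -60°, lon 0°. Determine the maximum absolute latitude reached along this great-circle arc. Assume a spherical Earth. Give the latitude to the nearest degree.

The great circle lies in the plane with unit normal n̂ = (p₁ × p₂)/|p₁ × p₂|.
Here n̂_z ≈ -0.447; the vertex latitude is φ_max = arccos|n̂_z| ≈ 63.4°.

≈ -63°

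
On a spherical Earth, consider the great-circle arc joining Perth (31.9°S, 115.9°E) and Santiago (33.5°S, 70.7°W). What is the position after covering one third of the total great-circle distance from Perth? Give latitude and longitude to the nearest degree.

≈ 70°S, 127°E

Convert each endpoint to a unit vector on the sphere (x = cos φ cos λ, y = cos φ sin λ, z = sin φ).
The central angle between the endpoints is δ = arccos(p₁·p₂) ≈ 1.995 rad (114.3°).
Interpolate at f = 1/3 with slerp weights a = sin((1−f)δ)/sin δ ≈ 1.066, b = sin(fδ)/sin δ ≈ 0.677.
p = a·p₁ + b·p₂ ≈ (-0.209, 0.281, -0.937); φ = arcsin(p_z) ≈ -69.52°, λ = atan2(p_y, p_x) ≈ 126.59°.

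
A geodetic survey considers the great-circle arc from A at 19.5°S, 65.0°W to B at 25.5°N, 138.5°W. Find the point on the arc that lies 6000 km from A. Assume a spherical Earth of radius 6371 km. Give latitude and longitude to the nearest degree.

From cos δ = sin φ₁ sin φ₂ + cos φ₁ cos φ₂ cos Δλ, the central angle is δ ≈ 1.473 rad (84.4°). The total great-circle distance is δ·R ≈ 1.473 × 6371 ≈ 9383 km, so the target fraction is f = 6000/9383 ≈ 0.639.
Interpolate at f ≈ 0.639 with slerp weights a = sin((1−f)δ)/sin δ ≈ 0.509, b = sin(fδ)/sin δ ≈ 0.813.
p = a·p₁ + b·p₂ ≈ (-0.347, -0.921, 0.180); φ = arcsin(p_z) ≈ 10.37°, λ = atan2(p_y, p_x) ≈ -110.63°.

≈ 10°N, 111°W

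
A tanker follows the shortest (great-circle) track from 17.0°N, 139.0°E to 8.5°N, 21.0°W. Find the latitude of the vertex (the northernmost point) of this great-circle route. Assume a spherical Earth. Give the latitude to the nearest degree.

≈ 53°N

The great circle lies in the plane with unit normal n̂ = (p₁ × p₂)/|p₁ × p₂|.
Here n̂_z ≈ -0.606; the vertex latitude is φ_max = arccos|n̂_z| ≈ 52.7°.
Check via Clairaut: cos φ_max = |cos φ₁| · sin C = cos(17.0°)·sin(39.3°) ≈ 0.606, again giving ≈ 52.7°.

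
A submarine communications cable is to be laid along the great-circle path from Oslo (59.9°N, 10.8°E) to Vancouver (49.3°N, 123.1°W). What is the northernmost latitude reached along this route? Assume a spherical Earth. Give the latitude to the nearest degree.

The great circle lies in the plane with unit normal n̂ = (p₁ × p₂)/|p₁ × p₂|.
Here n̂_z ≈ -0.261; the vertex latitude is φ_max = arccos|n̂_z| ≈ 74.9°.

≈ 75°N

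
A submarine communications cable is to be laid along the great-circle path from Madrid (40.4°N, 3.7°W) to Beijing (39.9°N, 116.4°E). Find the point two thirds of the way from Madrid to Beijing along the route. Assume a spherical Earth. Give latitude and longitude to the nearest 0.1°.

≈ 56.6°N, 82.4°E

From cos δ = sin φ₁ sin φ₂ + cos φ₁ cos φ₂ cos Δλ, the central angle is δ ≈ 1.448 rad (82.9°).
Interpolate at f = 2/3 with slerp weights a = sin((1−f)δ)/sin δ ≈ 0.468, b = sin(fδ)/sin δ ≈ 0.828.
p = a·p₁ + b·p₂ ≈ (0.073, 0.546, 0.834); φ = arcsin(p_z) ≈ 56.56°, λ = atan2(p_y, p_x) ≈ 82.41°.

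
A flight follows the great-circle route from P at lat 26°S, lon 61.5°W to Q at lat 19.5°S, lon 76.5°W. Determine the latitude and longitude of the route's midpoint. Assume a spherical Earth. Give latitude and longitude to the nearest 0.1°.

Write both endpoints as unit vectors p₁, p₂ with components (cos φ cos λ, cos φ sin λ, sin φ).
The central angle between the endpoints is δ = arccos(p₁·p₂) ≈ 0.266 rad (15.3°).
Interpolate at f = 1/2 with slerp weights a = sin((1−f)δ)/sin δ ≈ 0.504, b = sin(fδ)/sin δ ≈ 0.504.
p = a·p₁ + b·p₂ ≈ (0.327, -0.861, -0.390); φ = arcsin(p_z) ≈ -22.93°, λ = atan2(p_y, p_x) ≈ -69.18°.

≈ lat 22.9°S, lon 69.2°W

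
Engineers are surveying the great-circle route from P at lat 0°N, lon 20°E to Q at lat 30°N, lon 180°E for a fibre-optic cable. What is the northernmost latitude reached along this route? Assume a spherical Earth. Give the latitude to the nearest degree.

≈ 59°N

The great circle lies in the plane with unit normal n̂ = (p₁ × p₂)/|p₁ × p₂|.
Here n̂_z ≈ +0.510; the vertex latitude is φ_max = arccos|n̂_z| ≈ 59.4°.
Check via Clairaut: cos φ_max = |cos φ₁| · sin C = cos(0.0°)·sin(30.6°) ≈ 0.510, again giving ≈ 59.4°.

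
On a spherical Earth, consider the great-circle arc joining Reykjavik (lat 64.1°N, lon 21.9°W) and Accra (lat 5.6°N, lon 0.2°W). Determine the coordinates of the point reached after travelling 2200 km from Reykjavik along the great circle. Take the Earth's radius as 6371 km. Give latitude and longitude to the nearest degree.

Convert each endpoint to a unit vector on the sphere (x = cos φ cos λ, y = cos φ sin λ, z = sin φ).
The central angle between the endpoints is δ = arccos(p₁·p₂) ≈ 1.057 rad (60.5°). The total great-circle distance is δ·R ≈ 1.057 × 6371 ≈ 6733 km, so the target fraction is f = 2200/6733 ≈ 0.327.
Interpolate at f ≈ 0.327 with slerp weights a = sin((1−f)δ)/sin δ ≈ 0.750, b = sin(fδ)/sin δ ≈ 0.389.
p = a·p₁ + b·p₂ ≈ (0.691, -0.124, 0.712); φ = arcsin(p_z) ≈ 45.43°, λ = atan2(p_y, p_x) ≈ -10.14°.

≈ lat 45°N, lon 10°W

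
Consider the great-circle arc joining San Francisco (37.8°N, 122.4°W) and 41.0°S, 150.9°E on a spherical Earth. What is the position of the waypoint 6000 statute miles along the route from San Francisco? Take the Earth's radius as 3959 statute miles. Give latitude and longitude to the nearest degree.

≈ 25°S, 174°E

Convert each endpoint to a unit vector on the sphere (x = cos φ cos λ, y = cos φ sin λ, z = sin φ).
The central angle between the endpoints is δ = arccos(p₁·p₂) ≈ 1.947 rad (111.6°). The total great-circle distance is δ·R ≈ 1.947 × 3959 ≈ 7710 mi, so the target fraction is f = 6000/7710 ≈ 0.778.
Interpolate at f ≈ 0.778 with slerp weights a = sin((1−f)δ)/sin δ ≈ 0.450, b = sin(fδ)/sin δ ≈ 1.074.
p = a·p₁ + b·p₂ ≈ (-0.899, 0.094, -0.429); φ = arcsin(p_z) ≈ -25.38°, λ = atan2(p_y, p_x) ≈ 174.04°.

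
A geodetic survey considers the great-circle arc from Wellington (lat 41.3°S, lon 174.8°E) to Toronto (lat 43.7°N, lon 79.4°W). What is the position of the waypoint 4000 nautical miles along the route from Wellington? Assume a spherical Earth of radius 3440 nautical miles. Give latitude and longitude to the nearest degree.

≈ lat 4°N, lon 132°W

Write both endpoints as unit vectors p₁, p₂ with components (cos φ cos λ, cos φ sin λ, sin φ).
The central angle between the endpoints is δ = arccos(p₁·p₂) ≈ 2.219 rad (127.1°). The total great-circle distance is δ·R ≈ 2.219 × 3440 ≈ 7634 nmi, so the target fraction is f = 4000/7634 ≈ 0.524.
Interpolate at f ≈ 0.524 with slerp weights a = sin((1−f)δ)/sin δ ≈ 1.092, b = sin(fδ)/sin δ ≈ 1.152.
p = a·p₁ + b·p₂ ≈ (-0.664, -0.744, 0.075); φ = arcsin(p_z) ≈ 4.29°, λ = atan2(p_y, p_x) ≈ -131.75°.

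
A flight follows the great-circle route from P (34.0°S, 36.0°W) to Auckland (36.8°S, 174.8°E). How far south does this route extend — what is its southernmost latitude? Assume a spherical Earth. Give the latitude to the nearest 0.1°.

The great circle lies in the plane with unit normal n̂ = (p₁ × p₂)/|p₁ × p₂|.
Here n̂_z ≈ -0.350; the vertex latitude is φ_max = arccos|n̂_z| ≈ 69.5°.

≈ 69.5°S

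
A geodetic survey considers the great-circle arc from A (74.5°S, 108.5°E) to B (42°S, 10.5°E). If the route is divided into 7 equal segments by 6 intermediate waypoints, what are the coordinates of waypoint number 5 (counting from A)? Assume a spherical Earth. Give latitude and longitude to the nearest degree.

Convert each endpoint to a unit vector on the sphere (x = cos φ cos λ, y = cos φ sin λ, z = sin φ).
The central angle between the endpoints is δ = arccos(p₁·p₂) ≈ 0.906 rad (51.9°).
Interpolate at f = 5/7 with slerp weights a = sin((1−f)δ)/sin δ ≈ 0.325, b = sin(fδ)/sin δ ≈ 0.766.
p = a·p₁ + b·p₂ ≈ (0.532, 0.186, -0.826); φ = arcsin(p_z) ≈ -55.68°, λ = atan2(p_y, p_x) ≈ 19.28°.

≈ (56°S, 19°E)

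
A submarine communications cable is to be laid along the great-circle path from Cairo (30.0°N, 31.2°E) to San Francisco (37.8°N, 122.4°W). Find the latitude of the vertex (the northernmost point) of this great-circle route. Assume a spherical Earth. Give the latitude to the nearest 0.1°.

The great circle lies in the plane with unit normal n̂ = (p₁ × p₂)/|p₁ × p₂|.
Here n̂_z ≈ -0.320; the vertex latitude is φ_max = arccos|n̂_z| ≈ 71.4°.
Check via Clairaut: cos φ_max = |cos φ₁| · sin C = cos(30.0°)·sin(21.7°) ≈ 0.320, again giving ≈ 71.4°.

≈ 71.4°N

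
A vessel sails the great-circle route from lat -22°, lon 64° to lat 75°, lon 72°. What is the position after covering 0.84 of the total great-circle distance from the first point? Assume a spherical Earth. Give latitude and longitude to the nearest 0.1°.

The haversine formula gives a central angle δ ≈ 1.695 rad (97.1°) between the endpoints.
Interpolate at f = 0.84 with slerp weights a = sin((1−f)δ)/sin δ ≈ 0.270, b = sin(fδ)/sin δ ≈ 0.997.
p = a·p₁ + b·p₂ ≈ (0.189, 0.470, 0.862); φ = arcsin(p_z) ≈ 59.52°, λ = atan2(p_y, p_x) ≈ 68.06°.

≈ lat 59.5°, lon 68.1°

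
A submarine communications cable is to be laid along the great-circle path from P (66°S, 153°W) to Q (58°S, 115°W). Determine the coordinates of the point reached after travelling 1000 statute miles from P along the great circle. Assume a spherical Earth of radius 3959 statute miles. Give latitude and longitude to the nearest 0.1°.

≈ (60.8°S, 122.4°W)

Write both endpoints as unit vectors p₁, p₂ with components (cos φ cos λ, cos φ sin λ, sin φ).
The central angle between the endpoints is δ = arccos(p₁·p₂) ≈ 0.334 rad (19.2°). The total great-circle distance is δ·R ≈ 0.334 × 3959 ≈ 1324 mi, so the target fraction is f = 1000/1324 ≈ 0.755.
Interpolate at f ≈ 0.755 with slerp weights a = sin((1−f)δ)/sin δ ≈ 0.249, b = sin(fδ)/sin δ ≈ 0.761.
p = a·p₁ + b·p₂ ≈ (-0.261, -0.412, -0.873); φ = arcsin(p_z) ≈ -60.84°, λ = atan2(p_y, p_x) ≈ -122.36°.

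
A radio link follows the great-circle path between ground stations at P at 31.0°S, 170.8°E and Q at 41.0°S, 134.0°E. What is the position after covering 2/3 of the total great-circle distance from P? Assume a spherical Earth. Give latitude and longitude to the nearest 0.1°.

≈ 39.0°S, 147.3°E

Write both endpoints as unit vectors p₁, p₂ with components (cos φ cos λ, cos φ sin λ, sin φ).
The central angle between the endpoints is δ = arccos(p₁·p₂) ≈ 0.544 rad (31.1°).
Interpolate at f = 2/3 with slerp weights a = sin((1−f)δ)/sin δ ≈ 0.348, b = sin(fδ)/sin δ ≈ 0.685.
p = a·p₁ + b·p₂ ≈ (-0.654, 0.420, -0.629); φ = arcsin(p_z) ≈ -38.99°, λ = atan2(p_y, p_x) ≈ 147.31°.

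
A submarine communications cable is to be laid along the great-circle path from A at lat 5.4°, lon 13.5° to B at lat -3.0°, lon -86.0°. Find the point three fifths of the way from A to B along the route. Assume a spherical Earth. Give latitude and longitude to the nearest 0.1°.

From cos δ = sin φ₁ sin φ₂ + cos φ₁ cos φ₂ cos Δλ, the central angle is δ ≈ 1.741 rad (99.7°).
Interpolate at f = 3/5 with slerp weights a = sin((1−f)δ)/sin δ ≈ 0.651, b = sin(fδ)/sin δ ≈ 0.877.
p = a·p₁ + b·p₂ ≈ (0.691, -0.723, 0.015); φ = arcsin(p_z) ≈ 0.88°, λ = atan2(p_y, p_x) ≈ -46.28°.

≈ lat 0.9°, lon -46.3°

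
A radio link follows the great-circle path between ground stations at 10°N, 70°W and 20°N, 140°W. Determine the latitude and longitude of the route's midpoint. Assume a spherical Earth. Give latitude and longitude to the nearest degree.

Convert each endpoint to a unit vector on the sphere (x = cos φ cos λ, y = cos φ sin λ, z = sin φ).
The central angle between the endpoints is δ = arccos(p₁·p₂) ≈ 1.185 rad (67.9°).
Interpolate at f = 1/2 with slerp weights a = sin((1−f)δ)/sin δ ≈ 0.603, b = sin(fδ)/sin δ ≈ 0.603.
p = a·p₁ + b·p₂ ≈ (-0.231, -0.922, 0.311); φ = arcsin(p_z) ≈ 18.11°, λ = atan2(p_y, p_x) ≈ -104.06°.

≈ 18°N, 104°W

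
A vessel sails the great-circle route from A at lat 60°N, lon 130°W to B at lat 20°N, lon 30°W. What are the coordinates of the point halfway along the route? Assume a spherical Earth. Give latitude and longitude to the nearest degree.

Convert each endpoint to a unit vector on the sphere (x = cos φ cos λ, y = cos φ sin λ, z = sin φ).
The central angle between the endpoints is δ = arccos(p₁·p₂) ≈ 1.355 rad (77.6°).
Interpolate at f = 1/2 with slerp weights a = sin((1−f)δ)/sin δ ≈ 0.642, b = sin(fδ)/sin δ ≈ 0.642.
p = a·p₁ + b·p₂ ≈ (0.316, -0.547, 0.775); φ = arcsin(p_z) ≈ 50.81°, λ = atan2(p_y, p_x) ≈ -60.00°.

≈ lat 51°N, lon 60°W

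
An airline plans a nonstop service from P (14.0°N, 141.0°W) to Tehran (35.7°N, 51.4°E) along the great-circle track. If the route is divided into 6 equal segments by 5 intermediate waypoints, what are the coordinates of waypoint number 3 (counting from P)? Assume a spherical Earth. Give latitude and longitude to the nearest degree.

≈ (73°N, 174°E)

Write both endpoints as unit vectors p₁, p₂ with components (cos φ cos λ, cos φ sin λ, sin φ).
The central angle between the endpoints is δ = arccos(p₁·p₂) ≈ 2.250 rad (128.9°).
Interpolate at f = 3/6 with slerp weights a = sin((1−f)δ)/sin δ ≈ 1.160, b = sin(fδ)/sin δ ≈ 1.160.
p = a·p₁ + b·p₂ ≈ (-0.287, 0.028, 0.958); φ = arcsin(p_z) ≈ 73.24°, λ = atan2(p_y, p_x) ≈ 174.45°.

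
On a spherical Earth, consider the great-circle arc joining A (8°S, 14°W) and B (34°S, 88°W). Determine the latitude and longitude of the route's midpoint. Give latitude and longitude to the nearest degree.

Convert each endpoint to a unit vector on the sphere (x = cos φ cos λ, y = cos φ sin λ, z = sin φ).
The central angle between the endpoints is δ = arccos(p₁·p₂) ≈ 1.262 rad (72.3°).
Interpolate at f = 1/2 with slerp weights a = sin((1−f)δ)/sin δ ≈ 0.619, b = sin(fδ)/sin δ ≈ 0.619.
p = a·p₁ + b·p₂ ≈ (0.613, -0.661, -0.432); φ = arcsin(p_z) ≈ -25.62°, λ = atan2(p_y, p_x) ≈ -47.18°.

≈ (26°S, 47°W)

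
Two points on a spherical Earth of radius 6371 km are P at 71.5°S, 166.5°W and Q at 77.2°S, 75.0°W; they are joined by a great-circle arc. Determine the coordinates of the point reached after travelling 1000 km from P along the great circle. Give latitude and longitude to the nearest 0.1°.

≈ 77.8°S, 141.4°W

Write both endpoints as unit vectors p₁, p₂ with components (cos φ cos λ, cos φ sin λ, sin φ).
The central angle between the endpoints is δ = arccos(p₁·p₂) ≈ 0.395 rad (22.6°). The total great-circle distance is δ·R ≈ 0.395 × 6371 ≈ 2518 km, so the target fraction is f = 1000/2518 ≈ 0.397.
Interpolate at f ≈ 0.397 with slerp weights a = sin((1−f)δ)/sin δ ≈ 0.613, b = sin(fδ)/sin δ ≈ 0.406.
p = a·p₁ + b·p₂ ≈ (-0.166, -0.132, -0.977); φ = arcsin(p_z) ≈ -77.75°, λ = atan2(p_y, p_x) ≈ -141.42°.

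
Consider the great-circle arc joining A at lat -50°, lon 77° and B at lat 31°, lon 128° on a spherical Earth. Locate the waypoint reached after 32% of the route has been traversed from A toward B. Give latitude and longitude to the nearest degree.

The haversine formula gives a central angle δ ≈ 1.619 rad (92.7°) between the endpoints.
Interpolate at f = 0.32 with slerp weights a = sin((1−f)δ)/sin δ ≈ 0.893, b = sin(fδ)/sin δ ≈ 0.496.
p = a·p₁ + b·p₂ ≈ (-0.133, 0.894, -0.428); φ = arcsin(p_z) ≈ -25.37°, λ = atan2(p_y, p_x) ≈ 98.43°.

≈ lat -25°, lon 98°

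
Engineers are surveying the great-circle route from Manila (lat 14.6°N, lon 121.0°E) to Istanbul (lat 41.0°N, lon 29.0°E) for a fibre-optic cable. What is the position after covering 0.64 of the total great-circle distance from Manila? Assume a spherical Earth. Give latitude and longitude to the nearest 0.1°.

≈ lat 40.6°N, lon 68.3°E

Write both endpoints as unit vectors p₁, p₂ with components (cos φ cos λ, cos φ sin λ, sin φ).
The central angle between the endpoints is δ = arccos(p₁·p₂) ≈ 1.430 rad (82.0°).
Interpolate at f = 0.64 with slerp weights a = sin((1−f)δ)/sin δ ≈ 0.497, b = sin(fδ)/sin δ ≈ 0.801.
p = a·p₁ + b·p₂ ≈ (0.281, 0.706, 0.651); φ = arcsin(p_z) ≈ 40.59°, λ = atan2(p_y, p_x) ≈ 68.31°.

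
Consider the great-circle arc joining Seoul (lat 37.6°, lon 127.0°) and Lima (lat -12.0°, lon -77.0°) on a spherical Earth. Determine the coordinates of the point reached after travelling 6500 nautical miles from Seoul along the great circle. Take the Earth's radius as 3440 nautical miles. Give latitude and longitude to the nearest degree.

≈ lat 19°, lon -100°

From cos δ = sin φ₁ sin φ₂ + cos φ₁ cos φ₂ cos Δλ, the central angle is δ ≈ 2.559 rad (146.6°). The total great-circle distance is δ·R ≈ 2.559 × 3440 ≈ 8802 nmi, so the target fraction is f = 6500/8802 ≈ 0.738.
Interpolate at f ≈ 0.738 with slerp weights a = sin((1−f)δ)/sin δ ≈ 1.127, b = sin(fδ)/sin δ ≈ 1.725.
p = a·p₁ + b·p₂ ≈ (-0.158, -0.931, 0.329); φ = arcsin(p_z) ≈ 19.20°, λ = atan2(p_y, p_x) ≈ -99.61°.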